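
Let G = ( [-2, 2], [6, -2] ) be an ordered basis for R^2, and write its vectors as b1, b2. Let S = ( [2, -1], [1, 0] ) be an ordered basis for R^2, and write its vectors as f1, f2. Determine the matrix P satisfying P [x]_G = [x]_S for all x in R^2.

[[-2, 2], [2, 2]]

Column j of P is [bj]_S, since P maps G-coordinates to S-coordinates.
Expressing b1 in S: b1 = -2f1 + 2f2, so column 1 of P is [-2, 2].
Doing the same for each bj gives P = [[-2, 2], [2, 2]].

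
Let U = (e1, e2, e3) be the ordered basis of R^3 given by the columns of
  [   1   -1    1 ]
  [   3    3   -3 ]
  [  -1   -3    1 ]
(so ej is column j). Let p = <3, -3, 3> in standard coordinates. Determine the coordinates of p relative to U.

Write p = c_1 e1 + ... + c_3 e3 and solve for the c_i.
Row-reducing the augmented matrix [M | p] gives c = (1, -1, 1).
Check: e1 - e2 + e3 = <3, -3, 3>.

<1, -1, 1>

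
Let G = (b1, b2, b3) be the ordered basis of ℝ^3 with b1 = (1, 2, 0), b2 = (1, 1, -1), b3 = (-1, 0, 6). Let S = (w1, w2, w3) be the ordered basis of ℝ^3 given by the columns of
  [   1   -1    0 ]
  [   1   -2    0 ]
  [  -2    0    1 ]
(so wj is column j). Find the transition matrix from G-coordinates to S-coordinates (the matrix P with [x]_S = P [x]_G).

Take x = bj: its G-coordinates are the j-th standard unit vector, so P e_j — column j of P — equals [bj]_S.
b1 = 0·w1 - w2 + 0·w3, giving column 1 = (0, -1, 0); repeating for each j gives P = [[0, 1, -2], [-1, 0, -1], [0, 1, 2]].

[[0, 1, -2], [-1, 0, -1], [0, 1, 2]]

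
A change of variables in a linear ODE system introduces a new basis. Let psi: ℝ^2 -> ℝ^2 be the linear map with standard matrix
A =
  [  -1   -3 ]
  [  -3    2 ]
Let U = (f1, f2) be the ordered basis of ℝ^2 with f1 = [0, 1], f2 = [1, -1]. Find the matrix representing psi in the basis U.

Let P have columns f1, f2. Then [psi]_U = P^(-1) A P.
Here det P = -1, so P^(-1) is integer; computing A P first and then P^(-1)(A P) gives [[-1, -3], [-3, 2]].

[[-1, -3], [-3, 2]]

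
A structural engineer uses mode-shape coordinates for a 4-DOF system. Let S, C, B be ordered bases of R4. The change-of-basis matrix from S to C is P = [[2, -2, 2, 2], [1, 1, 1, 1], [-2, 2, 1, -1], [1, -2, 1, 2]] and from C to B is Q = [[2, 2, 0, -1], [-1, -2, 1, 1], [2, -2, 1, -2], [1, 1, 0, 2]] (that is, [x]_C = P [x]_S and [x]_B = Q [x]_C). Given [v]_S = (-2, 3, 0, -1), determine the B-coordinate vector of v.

(-14, 13, 7, -32)

Composing the changes, [v]_B = Q P [v]_S.
Q P = [[5, 0, 5, 4], [-5, 0, -2, -3], [-2, 0, 1, -3], [5, -5, 5, 7]]; applying this to (-2, 3, 0, -1) gives (-14, 13, 7, -32).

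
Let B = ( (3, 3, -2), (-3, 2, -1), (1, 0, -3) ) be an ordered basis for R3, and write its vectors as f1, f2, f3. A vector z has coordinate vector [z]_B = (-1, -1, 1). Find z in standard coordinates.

(1, -5, 0)

The coordinates say z = -f1 - f2 + f3; adding the scaled basis vectors gives (1, -5, 0).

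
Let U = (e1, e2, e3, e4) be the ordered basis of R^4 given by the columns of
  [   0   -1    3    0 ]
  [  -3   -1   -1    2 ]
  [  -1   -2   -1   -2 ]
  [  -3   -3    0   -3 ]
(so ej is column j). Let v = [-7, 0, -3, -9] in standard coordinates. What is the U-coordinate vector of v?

[1, 1, -2, 1]

[v]_U is the unique c with M c = v, where M has columns e1, ..., e4.
Row-reducing the augmented matrix [M | v] gives c = (1, 1, -2, 1).
Check: e1 + e2 - 2e3 + e4 = [-7, 0, -3, -9].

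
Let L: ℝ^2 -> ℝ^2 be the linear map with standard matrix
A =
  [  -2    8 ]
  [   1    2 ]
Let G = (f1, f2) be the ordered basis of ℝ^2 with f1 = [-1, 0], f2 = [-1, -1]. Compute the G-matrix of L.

[[-3, 3], [1, 3]]

The j-th column of [L]_G is [L(fj)]_G.
L(f1) = A f1 = [2, -1] = -3f1 + f2, so column 1 is [-3, 1].
Repeating for f2 and assembling the columns gives [[-3, 3], [1, 3]].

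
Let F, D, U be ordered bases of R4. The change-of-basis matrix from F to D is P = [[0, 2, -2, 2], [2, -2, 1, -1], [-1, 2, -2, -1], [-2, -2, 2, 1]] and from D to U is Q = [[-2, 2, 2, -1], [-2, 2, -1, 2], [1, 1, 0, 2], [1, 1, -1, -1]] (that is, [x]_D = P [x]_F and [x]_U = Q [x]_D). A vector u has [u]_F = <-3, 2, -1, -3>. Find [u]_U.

<11, -34, -14, -17>

First [u]_D = P [u]_F = <0, -8, 12, -3>.
Then [u]_U = Q [u]_D = <11, -34, -14, -17>.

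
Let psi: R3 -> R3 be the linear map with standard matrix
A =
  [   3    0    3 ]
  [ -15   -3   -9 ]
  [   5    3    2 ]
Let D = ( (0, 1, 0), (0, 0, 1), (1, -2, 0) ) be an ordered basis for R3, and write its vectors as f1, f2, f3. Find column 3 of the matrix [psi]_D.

(-3, -1, 3)

Column 3 of [psi]_D is the D-coordinate vector of psi(f3).
In standard coordinates psi(f3) = A f3 = (3, -9, -1).
Converting to D: (3, -9, -1) = -3f1 - f2 + 3f3, so the coordinate vector is (-3, -1, 3).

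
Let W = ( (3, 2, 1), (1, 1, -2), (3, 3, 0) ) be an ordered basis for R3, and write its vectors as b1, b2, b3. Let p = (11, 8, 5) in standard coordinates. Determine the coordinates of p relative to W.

(3, -1, 1)

Write p = c_1 b1 + ... + c_3 b3 and solve for the c_i.
Solving this 3x3 system gives c = (3, -1, 1).
Check: 3b1 - b2 + b3 = (11, 8, 5).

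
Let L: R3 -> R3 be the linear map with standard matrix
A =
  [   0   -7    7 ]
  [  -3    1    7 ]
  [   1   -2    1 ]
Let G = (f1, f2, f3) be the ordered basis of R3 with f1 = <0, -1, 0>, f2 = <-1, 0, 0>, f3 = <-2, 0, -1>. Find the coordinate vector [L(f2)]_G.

<-3, -2, 1>

Column 2 of [L]_G is the G-coordinate vector of L(f2).
In standard coordinates L(f2) = A f2 = <0, 3, -1>.
Converting to G: <0, 3, -1> = -3f1 - 2f2 + f3, so the coordinate vector is <-3, -2, 1>.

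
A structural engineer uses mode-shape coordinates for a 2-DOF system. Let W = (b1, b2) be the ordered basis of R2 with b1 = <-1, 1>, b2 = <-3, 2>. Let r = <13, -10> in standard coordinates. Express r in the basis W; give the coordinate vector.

We seek scalars with c_1 b1 + c_2 b2 = r; equivalently solve M c = r where the columns of M are b1, b2.
System: -c_1 - 3c_2 = 13, c_1 + 2c_2 = -10; solving gives c_1 = -4, c_2 = -3.
Check: -4b1 - 3b2 = <13, -10>.

<-4, -3>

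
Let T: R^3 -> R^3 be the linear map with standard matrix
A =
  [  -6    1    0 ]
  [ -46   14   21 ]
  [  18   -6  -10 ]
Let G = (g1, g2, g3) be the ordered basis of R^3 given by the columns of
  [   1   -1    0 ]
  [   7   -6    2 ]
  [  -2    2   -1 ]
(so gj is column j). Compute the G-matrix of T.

[[0, 0, -1], [-1, 0, -3], [2, 2, -2]]

Let P have columns g1, ..., g3. Then [T]_G = P^(-1) A P.
Here det P = -1, so P^(-1) is integer; computing A P first and then P^(-1)(A P) gives [[0, 0, -1], [-1, 0, -3], [2, 2, -2]].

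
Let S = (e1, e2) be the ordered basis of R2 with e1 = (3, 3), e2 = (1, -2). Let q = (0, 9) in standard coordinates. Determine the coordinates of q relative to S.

Write q = c_1 e1 + c_2 e2 and solve for the c_i.
System: 3c_1 + c_2 = 0, 3c_1 - 2c_2 = 9; solving gives c_1 = 1, c_2 = -3.
Check: e1 - 3e2 = (0, 9).

(1, -3)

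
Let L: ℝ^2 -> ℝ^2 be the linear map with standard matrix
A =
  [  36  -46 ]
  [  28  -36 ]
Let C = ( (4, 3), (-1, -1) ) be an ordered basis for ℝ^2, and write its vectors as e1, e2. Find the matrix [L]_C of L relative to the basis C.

Let P have columns e1, e2. Then [L]_C = P^(-1) A P.
Here det P = -1, so P^(-1) is integer; computing A P first and then P^(-1)(A P) gives [[2, 2], [2, -2]].

[[2, 2], [2, -2]]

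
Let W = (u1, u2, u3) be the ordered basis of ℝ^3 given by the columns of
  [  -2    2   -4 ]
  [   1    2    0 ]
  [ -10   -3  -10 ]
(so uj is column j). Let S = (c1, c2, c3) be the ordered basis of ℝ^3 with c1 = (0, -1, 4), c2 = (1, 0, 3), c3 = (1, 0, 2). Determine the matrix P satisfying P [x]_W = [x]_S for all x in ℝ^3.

[[-1, -2, 0], [-2, 1, -2], [0, 1, -2]]

Column j of P is [uj]_S, since P maps W-coordinates to S-coordinates.
Expressing u1 in S: u1 = -c1 - 2c2 + 0·c3, so column 1 of P is (-1, -2, 0).
Doing the same for each uj gives P = [[-1, -2, 0], [-2, 1, -2], [0, 1, -2]].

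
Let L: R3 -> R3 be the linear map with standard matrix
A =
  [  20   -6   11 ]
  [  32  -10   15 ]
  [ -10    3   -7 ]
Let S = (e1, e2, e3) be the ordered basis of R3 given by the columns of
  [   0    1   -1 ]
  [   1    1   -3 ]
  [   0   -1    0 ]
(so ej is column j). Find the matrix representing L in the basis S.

The j-th column of [L]_S is [L(ej)]_S.
L(e1) = A e1 = [-6, -10, 3] = 2e1 - 3e2 + 3e3, so column 1 is [2, -3, 3].
Repeating for e2, e3 and assembling the columns gives [[2, -2, 2], [-3, 0, -1], [3, -3, 1]].

[[2, -2, 2], [-3, 0, -1], [3, -3, 1]]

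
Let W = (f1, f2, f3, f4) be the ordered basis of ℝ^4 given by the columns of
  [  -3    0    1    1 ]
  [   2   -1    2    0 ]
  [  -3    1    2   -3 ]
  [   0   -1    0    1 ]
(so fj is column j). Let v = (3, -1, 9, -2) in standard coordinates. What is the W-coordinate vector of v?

(-1, 1, 1, -1)

Write v = c_1 f1 + ... + c_4 f4 and solve for the c_i.
Gaussian elimination on [M | v] yields c = (-1, 1, 1, -1).
Check: -f1 + f2 + f3 - f4 = (3, -1, 9, -2).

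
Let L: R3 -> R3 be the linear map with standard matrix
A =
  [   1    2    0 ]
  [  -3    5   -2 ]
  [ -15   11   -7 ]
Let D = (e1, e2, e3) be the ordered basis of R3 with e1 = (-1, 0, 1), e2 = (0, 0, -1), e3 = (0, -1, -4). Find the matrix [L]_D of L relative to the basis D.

With P the matrix whose columns are e1, ..., e3, [L]_D = P^(-1) A P.
Column by column: L(e1) = A e1 = (-1, 1, 8); its D-coordinates (1, -3, -1) give column 1.
Continuing for each basis vector yields [L]_D = [[1, 0, 2], [-3, 1, -3], [-1, -2, -3]].

[[1, 0, 2], [-3, 1, -3], [-1, -2, -3]]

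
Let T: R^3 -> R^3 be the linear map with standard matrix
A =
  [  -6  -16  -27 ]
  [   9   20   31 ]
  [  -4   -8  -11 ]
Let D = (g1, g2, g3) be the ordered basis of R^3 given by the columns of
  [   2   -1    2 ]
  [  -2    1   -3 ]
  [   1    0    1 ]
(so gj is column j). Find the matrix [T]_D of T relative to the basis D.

Let P have columns g1, ..., g3. Then [T]_D = P^(-1) A P.
Here det P = 1, so P^(-1) is integer; computing A P first and then P^(-1)(A P) gives [[-1, -3, 3], [1, 2, 1], [-2, -1, 2]].

[[-1, -3, 3], [1, 2, 1], [-2, -1, 2]]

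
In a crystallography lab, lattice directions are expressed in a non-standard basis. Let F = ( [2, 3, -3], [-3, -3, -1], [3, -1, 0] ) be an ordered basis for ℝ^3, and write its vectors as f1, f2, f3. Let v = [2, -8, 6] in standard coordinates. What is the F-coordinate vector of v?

[-2, 0, 2]

We seek scalars with c_1 f1 + ... + c_3 f3 = v; equivalently solve M c = v where the columns of M are f1, ..., f3.
Gaussian elimination on [M | v] yields c = (-2, 0, 2).
Check: -2f1 + 0·f2 + 2f3 = [2, -8, 6].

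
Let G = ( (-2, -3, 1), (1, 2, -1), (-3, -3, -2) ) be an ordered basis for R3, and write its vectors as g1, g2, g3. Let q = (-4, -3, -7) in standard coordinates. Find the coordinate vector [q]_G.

(-4, -3, 3)

We seek scalars with c_1 g1 + ... + c_3 g3 = q; equivalently solve M c = q where the columns of M are g1, ..., g3.
Row-reducing the augmented matrix [M | q] gives c = (-4, -3, 3).
Check: -4g1 - 3g2 + 3g3 = (-4, -3, -7).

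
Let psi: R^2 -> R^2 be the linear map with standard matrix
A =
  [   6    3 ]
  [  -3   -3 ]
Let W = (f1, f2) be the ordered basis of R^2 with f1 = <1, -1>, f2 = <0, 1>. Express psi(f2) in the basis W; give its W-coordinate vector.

Column 2 of [psi]_W is the W-coordinate vector of psi(f2).
In standard coordinates psi(f2) = A f2 = <3, -3>.
Converting to W: <3, -3> = 3f1 + 0·f2, so the coordinate vector is <3, 0>.

<3, 0>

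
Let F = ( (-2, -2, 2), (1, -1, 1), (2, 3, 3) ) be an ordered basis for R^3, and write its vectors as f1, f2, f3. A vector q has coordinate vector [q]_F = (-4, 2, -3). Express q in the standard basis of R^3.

q = M [q]_F, where M has columns f1, ..., f3.
Carrying out the matrix-vector product, q = (4, -3, -15).

(4, -3, -15)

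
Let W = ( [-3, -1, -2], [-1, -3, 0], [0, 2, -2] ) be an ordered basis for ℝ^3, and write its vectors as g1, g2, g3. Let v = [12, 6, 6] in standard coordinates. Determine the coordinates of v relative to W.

[-4, 0, 1]

We seek scalars with c_1 g1 + ... + c_3 g3 = v; equivalently solve M c = v where the columns of M are g1, ..., g3.
Row-reducing the augmented matrix [M | v] gives c = (-4, 0, 1).
Check: -4g1 + 0·g2 + g3 = [12, 6, 6].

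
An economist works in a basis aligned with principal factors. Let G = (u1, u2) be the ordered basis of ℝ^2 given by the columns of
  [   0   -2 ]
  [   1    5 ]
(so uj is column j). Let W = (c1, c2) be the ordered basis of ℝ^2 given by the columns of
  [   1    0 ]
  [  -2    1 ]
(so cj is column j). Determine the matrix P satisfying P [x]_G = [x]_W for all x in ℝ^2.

[[0, -2], [1, 1]]

Column j of P is [uj]_W, since P maps G-coordinates to W-coordinates.
Expressing u1 in W: u1 = 0·c1 + c2, so column 1 of P is [0, 1].
Doing the same for each uj gives P = [[0, -2], [1, 1]].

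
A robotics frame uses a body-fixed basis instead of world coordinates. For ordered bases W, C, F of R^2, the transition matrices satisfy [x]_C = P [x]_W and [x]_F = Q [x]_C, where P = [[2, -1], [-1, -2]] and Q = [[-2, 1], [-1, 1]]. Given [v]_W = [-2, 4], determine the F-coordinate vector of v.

[10, 2]

Composing the changes, [v]_F = Q P [v]_W.
Q P = [[-5, 0], [-3, -1]]; applying this to [-2, 4] gives [10, 2].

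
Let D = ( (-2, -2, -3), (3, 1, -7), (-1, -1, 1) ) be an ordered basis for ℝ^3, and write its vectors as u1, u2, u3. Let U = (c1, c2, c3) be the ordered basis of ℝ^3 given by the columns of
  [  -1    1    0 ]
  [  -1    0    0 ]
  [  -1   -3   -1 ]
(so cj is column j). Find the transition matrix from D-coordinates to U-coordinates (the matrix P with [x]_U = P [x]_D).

[[2, -1, 1], [0, 2, 0], [1, 2, -2]]

Take x = uj: its D-coordinates are the j-th standard unit vector, so P e_j — column j of P — equals [uj]_U.
u1 = 2c1 + 0·c2 + c3, giving column 1 = (2, 0, 1); repeating for each j gives P = [[2, -1, 1], [0, 2, 0], [1, 2, -2]].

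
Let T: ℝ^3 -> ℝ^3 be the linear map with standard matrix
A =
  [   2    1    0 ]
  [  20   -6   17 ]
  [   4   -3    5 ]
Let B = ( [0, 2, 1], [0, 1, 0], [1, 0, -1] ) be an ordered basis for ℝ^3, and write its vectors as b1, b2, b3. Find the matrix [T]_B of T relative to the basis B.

The j-th column of [T]_B is [T(bj)]_B.
T(b1) = A b1 = [2, 5, -1] = b1 + 3b2 + 2b3, so column 1 is [1, 3, 2].
Repeating for b2, b3 and assembling the columns gives [[1, -2, 1], [3, -2, 1], [2, 1, 2]].

[[1, -2, 1], [3, -2, 1], [2, 1, 2]]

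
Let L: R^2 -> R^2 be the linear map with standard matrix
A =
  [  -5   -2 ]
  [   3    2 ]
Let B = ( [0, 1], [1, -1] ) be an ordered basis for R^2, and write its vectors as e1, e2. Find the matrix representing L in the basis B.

Let P have columns e1, e2. Then [L]_B = P^(-1) A P.
Here det P = -1, so P^(-1) is integer; computing A P first and then P^(-1)(A P) gives [[0, -2], [-2, -3]].

[[0, -2], [-2, -3]]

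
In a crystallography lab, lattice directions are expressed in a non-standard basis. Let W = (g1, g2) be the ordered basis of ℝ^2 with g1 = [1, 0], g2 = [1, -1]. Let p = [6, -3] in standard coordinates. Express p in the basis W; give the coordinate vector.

Write p = c_1 g1 + c_2 g2 and solve for the c_i.
System: c_1 + c_2 = 6, 0c_1 - c_2 = -3; solving gives c_1 = 3, c_2 = 3.
Check: 3g1 + 3g2 = [6, -3].

[3, 3]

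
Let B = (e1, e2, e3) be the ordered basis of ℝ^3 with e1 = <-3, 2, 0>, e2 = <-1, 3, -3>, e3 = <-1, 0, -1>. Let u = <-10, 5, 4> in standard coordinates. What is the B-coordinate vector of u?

<4, -1, -1>

We seek scalars with c_1 e1 + ... + c_3 e3 = u; equivalently solve M c = u where the columns of M are e1, ..., e3.
Gaussian elimination on [M | u] yields c = (4, -1, -1).
Check: 4e1 - e2 - e3 = <-10, 5, 4>.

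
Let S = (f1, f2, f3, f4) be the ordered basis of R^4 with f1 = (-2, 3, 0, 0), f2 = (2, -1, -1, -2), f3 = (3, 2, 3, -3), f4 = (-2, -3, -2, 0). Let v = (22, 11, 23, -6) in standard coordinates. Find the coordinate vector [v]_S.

(-4, -3, 4, -4)

Write v = c_1 f1 + ... + c_4 f4 and solve for the c_i.
Solving this 4x4 system gives c = (-4, -3, 4, -4).
Check: -4f1 - 3f2 + 4f3 - 4f4 = (22, 11, 23, -6).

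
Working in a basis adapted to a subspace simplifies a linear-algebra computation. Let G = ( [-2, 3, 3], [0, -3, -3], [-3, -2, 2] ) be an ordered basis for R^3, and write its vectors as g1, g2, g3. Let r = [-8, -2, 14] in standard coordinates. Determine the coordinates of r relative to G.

Write r = c_1 g1 + ... + c_3 g3 and solve for the c_i.
Row-reducing the augmented matrix [M | r] gives c = (-2, -4, 4).
Check: -2g1 - 4g2 + 4g3 = [-8, -2, 14].

[-2, -4, 4]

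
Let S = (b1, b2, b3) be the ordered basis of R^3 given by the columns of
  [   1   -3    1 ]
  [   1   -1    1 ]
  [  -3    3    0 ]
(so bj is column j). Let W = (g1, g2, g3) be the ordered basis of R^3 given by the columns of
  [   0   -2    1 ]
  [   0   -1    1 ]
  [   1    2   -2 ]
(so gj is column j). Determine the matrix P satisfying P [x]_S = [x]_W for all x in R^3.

[[-1, 1, 2], [0, 2, 0], [1, 1, 1]]

Take x = bj: its S-coordinates are the j-th standard unit vector, so P e_j — column j of P — equals [bj]_W.
b1 = -g1 + 0·g2 + g3, giving column 1 = <-1, 0, 1>; repeating for each j gives P = [[-1, 1, 2], [0, 2, 0], [1, 1, 1]].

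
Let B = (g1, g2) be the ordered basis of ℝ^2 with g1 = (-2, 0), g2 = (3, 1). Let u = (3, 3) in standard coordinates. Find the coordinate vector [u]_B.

We seek scalars with c_1 g1 + c_2 g2 = u; equivalently solve M c = u where the columns of M are g1, g2.
System: -2c_1 + 3c_2 = 3, 0c_1 + c_2 = 3; solving gives c_1 = 3, c_2 = 3.
Check: 3g1 + 3g2 = (3, 3).

(3, 3)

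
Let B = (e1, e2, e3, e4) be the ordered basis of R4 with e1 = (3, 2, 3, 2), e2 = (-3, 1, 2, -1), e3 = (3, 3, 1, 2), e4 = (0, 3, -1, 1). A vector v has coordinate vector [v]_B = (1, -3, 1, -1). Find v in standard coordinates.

v = M [v]_B, where M has columns e1, ..., e4.
Carrying out the matrix-vector product, v = (15, -1, -1, 6).

(15, -1, -1, 6)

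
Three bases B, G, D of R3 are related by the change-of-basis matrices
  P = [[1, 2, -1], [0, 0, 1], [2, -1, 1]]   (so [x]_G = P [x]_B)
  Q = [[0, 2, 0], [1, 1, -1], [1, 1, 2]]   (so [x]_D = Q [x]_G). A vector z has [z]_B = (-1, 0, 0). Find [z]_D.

(0, 1, -5)

First [z]_G = P [z]_B = (-1, 0, -2).
Then [z]_D = Q [z]_G = (0, 1, -5).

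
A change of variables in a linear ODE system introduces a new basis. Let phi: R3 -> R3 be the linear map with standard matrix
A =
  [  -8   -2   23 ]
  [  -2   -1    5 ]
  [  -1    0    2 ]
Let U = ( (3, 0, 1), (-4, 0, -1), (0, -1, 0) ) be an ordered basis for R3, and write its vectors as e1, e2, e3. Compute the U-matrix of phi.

[[-3, -1, -2], [-2, -3, -2], [1, -3, -1]]

With P the matrix whose columns are e1, ..., e3, [phi]_U = P^(-1) A P.
Column by column: phi(e1) = A e1 = (-1, -1, -1); its U-coordinates (-3, -2, 1) give column 1.
Continuing for each basis vector yields [phi]_U = [[-3, -1, -2], [-2, -3, -2], [1, -3, -1]].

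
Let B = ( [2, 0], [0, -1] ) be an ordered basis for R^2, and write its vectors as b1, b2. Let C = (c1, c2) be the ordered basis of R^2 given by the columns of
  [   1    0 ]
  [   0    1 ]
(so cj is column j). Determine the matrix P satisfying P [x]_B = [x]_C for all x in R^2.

[[2, 0], [0, -1]]

Column j of P is [bj]_C, since P maps B-coordinates to C-coordinates.
Expressing b1 in C: b1 = 2c1 + 0·c2, so column 1 of P is [2, 0].
Doing the same for each bj gives P = [[2, 0], [0, -1]].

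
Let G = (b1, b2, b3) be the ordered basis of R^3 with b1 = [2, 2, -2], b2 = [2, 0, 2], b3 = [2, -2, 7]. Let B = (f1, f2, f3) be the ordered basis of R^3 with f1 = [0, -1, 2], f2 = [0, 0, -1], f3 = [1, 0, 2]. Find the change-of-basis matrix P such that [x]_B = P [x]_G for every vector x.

Let M have columns bj and N have columns fj. Then for every x, N [x]_B = x = M [x]_G, so P = N^(-1) M.
Since det N = 1, N^(-1) has integer entries; multiplying gives P = [[-2, 0, 2], [2, 2, 1], [2, 2, 2]].

[[-2, 0, 2], [2, 2, 1], [2, 2, 2]]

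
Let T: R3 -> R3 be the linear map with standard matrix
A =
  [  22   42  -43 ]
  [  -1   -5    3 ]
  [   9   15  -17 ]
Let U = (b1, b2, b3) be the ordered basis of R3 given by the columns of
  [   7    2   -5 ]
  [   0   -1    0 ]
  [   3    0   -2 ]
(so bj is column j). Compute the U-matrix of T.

[[2, -1, -3], [-2, -3, 1], [-3, -3, 1]]

The j-th column of [T]_U is [T(bj)]_U.
T(b1) = A b1 = <25, 2, 12> = 2b1 - 2b2 - 3b3, so column 1 is <2, -2, -3>.
Repeating for b2, b3 and assembling the columns gives [[2, -1, -3], [-2, -3, 1], [-3, -3, 1]].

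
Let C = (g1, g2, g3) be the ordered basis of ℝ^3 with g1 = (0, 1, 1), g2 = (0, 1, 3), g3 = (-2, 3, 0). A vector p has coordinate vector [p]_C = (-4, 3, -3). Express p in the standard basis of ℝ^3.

(6, -10, 5)

The coordinates say p = -4g1 + 3g2 - 3g3; adding the scaled basis vectors gives (6, -10, 5).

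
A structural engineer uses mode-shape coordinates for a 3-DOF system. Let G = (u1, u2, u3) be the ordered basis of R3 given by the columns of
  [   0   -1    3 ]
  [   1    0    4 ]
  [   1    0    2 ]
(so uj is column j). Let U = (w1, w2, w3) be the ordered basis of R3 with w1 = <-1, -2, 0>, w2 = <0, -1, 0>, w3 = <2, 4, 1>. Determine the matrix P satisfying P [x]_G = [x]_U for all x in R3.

[[2, 1, 1], [-1, -2, 2], [1, 0, 2]]

Let M have columns uj and N have columns wj. Then for every x, N [x]_U = x = M [x]_G, so P = N^(-1) M.
Since det N = 1, N^(-1) has integer entries; multiplying gives P = [[2, 1, 1], [-1, -2, 2], [1, 0, 2]].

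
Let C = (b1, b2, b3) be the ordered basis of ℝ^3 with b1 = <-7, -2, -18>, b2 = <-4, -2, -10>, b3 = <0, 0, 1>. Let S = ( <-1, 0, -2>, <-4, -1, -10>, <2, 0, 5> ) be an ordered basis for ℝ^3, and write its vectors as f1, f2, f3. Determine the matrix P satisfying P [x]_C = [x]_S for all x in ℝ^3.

Let M have columns bj and N have columns fj. Then for every x, N [x]_S = x = M [x]_C, so P = N^(-1) M.
Since det N = 1, N^(-1) has integer entries; multiplying gives P = [[-1, 0, 2], [2, 2, 0], [0, 2, 1]].

[[-1, 0, 2], [2, 2, 0], [0, 2, 1]]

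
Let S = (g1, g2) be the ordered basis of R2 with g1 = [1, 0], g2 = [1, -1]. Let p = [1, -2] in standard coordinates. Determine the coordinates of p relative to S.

Write p = c_1 g1 + c_2 g2 and solve for the c_i.
System: c_1 + c_2 = 1, 0c_1 - c_2 = -2; solving gives c_1 = -1, c_2 = 2.
Check: -g1 + 2g2 = [1, -2].

[-1, 2]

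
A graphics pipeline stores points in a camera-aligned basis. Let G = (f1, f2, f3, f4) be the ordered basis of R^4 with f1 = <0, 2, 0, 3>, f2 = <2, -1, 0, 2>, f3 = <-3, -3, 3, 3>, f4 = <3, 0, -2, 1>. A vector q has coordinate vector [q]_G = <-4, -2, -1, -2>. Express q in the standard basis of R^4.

<-7, -3, 1, -21>

q = M [q]_G, where M has columns f1, ..., f4.
Carrying out the matrix-vector product, q = <-7, -3, 1, -21>.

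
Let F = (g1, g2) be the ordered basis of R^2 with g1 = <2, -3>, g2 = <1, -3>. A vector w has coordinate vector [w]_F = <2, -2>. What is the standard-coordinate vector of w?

<2, 0>

The coordinates say w = 2g1 - 2g2; adding the scaled basis vectors gives <2, 0>.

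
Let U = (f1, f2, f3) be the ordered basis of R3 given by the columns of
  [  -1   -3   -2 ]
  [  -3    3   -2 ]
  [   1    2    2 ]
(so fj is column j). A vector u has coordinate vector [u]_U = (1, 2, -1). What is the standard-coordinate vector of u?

The coordinates say u = f1 + 2f2 - f3; adding the scaled basis vectors gives (-5, 5, 3).

(-5, 5, 3)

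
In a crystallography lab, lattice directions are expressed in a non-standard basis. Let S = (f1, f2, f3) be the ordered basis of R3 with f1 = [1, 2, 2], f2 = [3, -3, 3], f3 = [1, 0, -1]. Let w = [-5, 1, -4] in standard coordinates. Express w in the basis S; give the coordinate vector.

We seek scalars with c_1 f1 + ... + c_3 f3 = w; equivalently solve M c = w where the columns of M are f1, ..., f3.
Solving this 3x3 system gives c = (-1, -1, -1).
Check: -f1 - f2 - f3 = [-5, 1, -4].

[-1, -1, -1]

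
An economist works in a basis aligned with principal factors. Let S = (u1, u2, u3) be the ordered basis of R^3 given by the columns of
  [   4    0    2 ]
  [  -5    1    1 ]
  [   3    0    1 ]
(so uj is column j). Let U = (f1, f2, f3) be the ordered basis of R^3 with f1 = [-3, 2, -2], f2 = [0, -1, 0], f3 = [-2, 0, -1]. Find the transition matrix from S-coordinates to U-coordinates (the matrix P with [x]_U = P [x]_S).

Column j of P is [uj]_U, since P maps S-coordinates to U-coordinates.
Expressing u1 in U: u1 = -2f1 + f2 + f3, so column 1 of P is [-2, 1, 1].
Doing the same for each uj gives P = [[-2, 0, 0], [1, -1, -1], [1, 0, -1]].

[[-2, 0, 0], [1, -1, -1], [1, 0, -1]]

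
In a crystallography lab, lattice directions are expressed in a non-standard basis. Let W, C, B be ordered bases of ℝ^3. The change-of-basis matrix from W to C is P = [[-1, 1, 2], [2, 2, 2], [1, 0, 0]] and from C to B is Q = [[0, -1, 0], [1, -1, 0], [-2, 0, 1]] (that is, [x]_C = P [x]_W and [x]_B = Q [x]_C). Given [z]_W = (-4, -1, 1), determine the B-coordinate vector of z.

(8, 13, -14)

First [z]_C = P [z]_W = (5, -8, -4).
Then [z]_B = Q [z]_C = (8, 13, -14).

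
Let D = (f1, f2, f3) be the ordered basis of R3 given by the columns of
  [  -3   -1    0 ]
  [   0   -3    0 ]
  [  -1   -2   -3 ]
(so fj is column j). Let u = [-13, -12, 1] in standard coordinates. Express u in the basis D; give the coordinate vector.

We seek scalars with c_1 f1 + ... + c_3 f3 = u; equivalently solve M c = u where the columns of M are f1, ..., f3.
Row-reducing the augmented matrix [M | u] gives c = (3, 4, -4).
Check: 3f1 + 4f2 - 4f3 = [-13, -12, 1].

[3, 4, -4]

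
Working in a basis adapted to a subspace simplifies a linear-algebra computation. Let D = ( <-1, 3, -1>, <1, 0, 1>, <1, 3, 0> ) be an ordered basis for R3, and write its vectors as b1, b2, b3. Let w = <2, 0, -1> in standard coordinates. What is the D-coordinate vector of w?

Write w = c_1 b1 + ... + c_3 b3 and solve for the c_i.
Solving this 3x3 system gives c = (-3, -4, 3).
Check: -3b1 - 4b2 + 3b3 = <2, 0, -1>.

<-3, -4, 3>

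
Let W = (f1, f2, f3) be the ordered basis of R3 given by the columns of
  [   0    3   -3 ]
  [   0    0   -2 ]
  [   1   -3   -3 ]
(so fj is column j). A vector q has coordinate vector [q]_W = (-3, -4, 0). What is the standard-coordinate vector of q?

The coordinates say q = -3f1 - 4f2 + 0·f3; adding the scaled basis vectors gives (-12, 0, 9).

(-12, 0, 9)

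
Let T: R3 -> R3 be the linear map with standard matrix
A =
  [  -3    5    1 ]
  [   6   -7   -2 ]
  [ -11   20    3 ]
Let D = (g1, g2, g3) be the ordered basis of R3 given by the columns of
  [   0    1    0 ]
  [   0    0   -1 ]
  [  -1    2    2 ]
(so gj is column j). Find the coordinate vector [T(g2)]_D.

[-1, -1, -2]

Compute T(g2) = A g2 = [-1, 2, -5] in standard coordinates.
Then write this in D-coordinates: solve for y in y_1 g1 + ... + y_3 g3 = [-1, 2, -5].
This gives y = [-1, -1, -2], which is column 2 of [T]_D.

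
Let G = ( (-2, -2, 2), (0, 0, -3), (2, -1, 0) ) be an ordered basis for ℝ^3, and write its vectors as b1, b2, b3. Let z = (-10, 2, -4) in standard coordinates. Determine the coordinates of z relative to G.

[z]_G is the unique c with M c = z, where M has columns b1, ..., b3.
Gaussian elimination on [M | z] yields c = (1, 2, -4).
Check: b1 + 2b2 - 4b3 = (-10, 2, -4).

(1, 2, -4)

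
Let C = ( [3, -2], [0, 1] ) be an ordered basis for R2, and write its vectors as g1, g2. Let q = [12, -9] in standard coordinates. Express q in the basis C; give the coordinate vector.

Write q = c_1 g1 + c_2 g2 and solve for the c_i.
System: 3c_1 + 0c_2 = 12, -2c_1 + c_2 = -9; solving gives c_1 = 4, c_2 = -1.
Check: 4g1 - g2 = [12, -9].

[4, -1]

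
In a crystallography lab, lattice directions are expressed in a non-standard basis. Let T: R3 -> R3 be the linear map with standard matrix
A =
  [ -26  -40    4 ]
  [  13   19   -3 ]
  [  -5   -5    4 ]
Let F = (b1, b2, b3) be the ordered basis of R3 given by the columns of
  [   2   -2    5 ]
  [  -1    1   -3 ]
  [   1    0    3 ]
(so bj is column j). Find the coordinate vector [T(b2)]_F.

[-1, -2, 2]

Column 2 of [T]_F is the F-coordinate vector of T(b2).
In standard coordinates T(b2) = A b2 = [12, -7, 5].
Converting to F: [12, -7, 5] = -b1 - 2b2 + 2b3, so the coordinate vector is [-1, -2, 2].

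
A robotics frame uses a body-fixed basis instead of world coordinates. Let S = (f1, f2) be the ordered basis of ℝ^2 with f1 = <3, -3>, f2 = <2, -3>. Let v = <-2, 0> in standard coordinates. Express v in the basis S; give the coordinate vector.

<-2, 2>

Write v = c_1 f1 + c_2 f2 and solve for the c_i.
System: 3c_1 + 2c_2 = -2, -3c_1 - 3c_2 = 0; solving gives c_1 = -2, c_2 = 2.
Check: -2f1 + 2f2 = <-2, 0>.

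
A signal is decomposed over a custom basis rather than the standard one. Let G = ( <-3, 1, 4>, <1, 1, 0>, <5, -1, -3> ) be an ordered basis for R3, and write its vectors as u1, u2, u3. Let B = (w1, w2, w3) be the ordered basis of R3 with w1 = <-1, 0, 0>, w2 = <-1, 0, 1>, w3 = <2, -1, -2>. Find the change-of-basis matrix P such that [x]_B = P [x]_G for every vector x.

[[-1, -1, -2], [2, -2, -1], [-1, -1, 1]]

Column j of P is [uj]_B, since P maps G-coordinates to B-coordinates.
Expressing u1 in B: u1 = -w1 + 2w2 - w3, so column 1 of P is <-1, 2, -1>.
Doing the same for each uj gives P = [[-1, -1, -2], [2, -2, -1], [-1, -1, 1]].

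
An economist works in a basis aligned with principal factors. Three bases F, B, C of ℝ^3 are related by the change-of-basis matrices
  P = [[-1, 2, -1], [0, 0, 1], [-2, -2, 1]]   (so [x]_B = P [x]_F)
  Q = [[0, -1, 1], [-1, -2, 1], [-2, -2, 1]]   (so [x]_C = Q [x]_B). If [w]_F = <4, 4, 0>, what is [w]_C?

<-16, -20, -24>

First [w]_B = P [w]_F = <4, 0, -16>.
Then [w]_C = Q [w]_B = <-16, -20, -24>.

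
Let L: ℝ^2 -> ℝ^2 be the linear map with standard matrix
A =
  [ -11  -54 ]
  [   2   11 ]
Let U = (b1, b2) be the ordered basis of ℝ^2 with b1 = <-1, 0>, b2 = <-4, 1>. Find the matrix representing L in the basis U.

[[-3, -2], [-2, 3]]

The j-th column of [L]_U is [L(bj)]_U.
L(b1) = A b1 = <11, -2> = -3b1 - 2b2, so column 1 is <-3, -2>.
Repeating for b2 and assembling the columns gives [[-3, -2], [-2, 3]].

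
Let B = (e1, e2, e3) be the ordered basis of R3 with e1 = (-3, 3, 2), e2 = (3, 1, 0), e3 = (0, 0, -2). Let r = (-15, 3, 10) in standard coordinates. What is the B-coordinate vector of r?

Write r = c_1 e1 + ... + c_3 e3 and solve for the c_i.
Row-reducing the augmented matrix [M | r] gives c = (2, -3, -3).
Check: 2e1 - 3e2 - 3e3 = (-15, 3, 10).

(2, -3, -3)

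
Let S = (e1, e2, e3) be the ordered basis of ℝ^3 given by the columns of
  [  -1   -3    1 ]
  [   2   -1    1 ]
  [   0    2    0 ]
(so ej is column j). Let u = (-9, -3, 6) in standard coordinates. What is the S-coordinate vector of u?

[u]_S is the unique c with M c = u, where M has columns e1, ..., e3.
Solving this 3x3 system gives c = (0, 3, 0).
Check: 0·e1 + 3e2 + 0·e3 = (-9, -3, 6).

(0, 3, 0)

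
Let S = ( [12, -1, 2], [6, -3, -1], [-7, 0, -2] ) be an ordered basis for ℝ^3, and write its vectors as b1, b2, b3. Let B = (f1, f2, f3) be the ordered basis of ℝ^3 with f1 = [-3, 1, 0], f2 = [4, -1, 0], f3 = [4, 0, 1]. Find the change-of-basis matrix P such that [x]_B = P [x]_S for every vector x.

Take x = bj: its S-coordinates are the j-th standard unit vector, so P e_j — column j of P — equals [bj]_B.
b1 = 0·f1 + f2 + 2f3, giving column 1 = [0, 1, 2]; repeating for each j gives P = [[0, -2, 1], [1, 1, 1], [2, -1, -2]].

[[0, -2, 1], [1, 1, 1], [2, -1, -2]]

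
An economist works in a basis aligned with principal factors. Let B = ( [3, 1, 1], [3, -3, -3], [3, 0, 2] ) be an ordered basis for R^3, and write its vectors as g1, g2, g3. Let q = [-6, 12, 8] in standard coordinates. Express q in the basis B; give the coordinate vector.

[3, -3, -2]

Write q = c_1 g1 + ... + c_3 g3 and solve for the c_i.
Row-reducing the augmented matrix [M | q] gives c = (3, -3, -2).
Check: 3g1 - 3g2 - 2g3 = [-6, 12, 8].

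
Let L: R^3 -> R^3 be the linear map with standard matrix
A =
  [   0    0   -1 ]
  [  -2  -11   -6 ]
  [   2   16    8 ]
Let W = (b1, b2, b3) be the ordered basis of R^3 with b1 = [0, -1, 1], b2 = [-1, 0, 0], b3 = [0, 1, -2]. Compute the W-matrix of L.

[[-2, -2, -2], [1, 0, -2], [3, 0, -1]]

The j-th column of [L]_W is [L(bj)]_W.
L(b1) = A b1 = [-1, 5, -8] = -2b1 + b2 + 3b3, so column 1 is [-2, 1, 3].
Repeating for b2, b3 and assembling the columns gives [[-2, -2, -2], [1, 0, -2], [3, 0, -1]].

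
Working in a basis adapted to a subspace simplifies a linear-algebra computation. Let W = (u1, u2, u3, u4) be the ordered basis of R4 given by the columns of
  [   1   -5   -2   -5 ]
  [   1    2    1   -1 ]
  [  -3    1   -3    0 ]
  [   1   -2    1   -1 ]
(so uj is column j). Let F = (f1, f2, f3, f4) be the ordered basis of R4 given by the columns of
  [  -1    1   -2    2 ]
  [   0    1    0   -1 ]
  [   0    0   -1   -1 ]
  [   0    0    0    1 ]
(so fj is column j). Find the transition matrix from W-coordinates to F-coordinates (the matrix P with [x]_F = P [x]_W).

[[-1, -1, 2, -1], [2, 0, 2, -2], [2, 1, 2, 1], [1, -2, 1, -1]]

Column j of P is [uj]_F, since P maps W-coordinates to F-coordinates.
Expressing u1 in F: u1 = -f1 + 2f2 + 2f3 + f4, so column 1 of P is [-1, 2, 2, 1].
Doing the same for each uj gives P = [[-1, -1, 2, -1], [2, 0, 2, -2], [2, 1, 2, 1], [1, -2, 1, -1]].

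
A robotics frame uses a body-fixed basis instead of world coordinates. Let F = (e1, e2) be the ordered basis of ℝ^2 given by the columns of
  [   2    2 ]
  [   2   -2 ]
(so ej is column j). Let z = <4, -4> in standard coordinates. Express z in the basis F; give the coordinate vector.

<0, 2>

Write z = c_1 e1 + c_2 e2 and solve for the c_i.
System: 2c_1 + 2c_2 = 4, 2c_1 - 2c_2 = -4; solving gives c_1 = 0, c_2 = 2.
Check: 0·e1 + 2e2 = <4, -4>.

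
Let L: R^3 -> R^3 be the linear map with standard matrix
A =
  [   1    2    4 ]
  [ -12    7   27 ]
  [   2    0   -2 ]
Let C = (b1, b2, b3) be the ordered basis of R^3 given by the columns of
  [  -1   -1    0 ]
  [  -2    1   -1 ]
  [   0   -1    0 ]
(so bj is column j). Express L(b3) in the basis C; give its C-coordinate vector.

<2, 0, 3>

Compute L(b3) = A b3 = <-2, -7, 0> in standard coordinates.
Then write this in C-coordinates: solve for y in y_1 b1 + ... + y_3 b3 = <-2, -7, 0>.
This gives y = <2, 0, 3>, which is column 3 of [L]_C.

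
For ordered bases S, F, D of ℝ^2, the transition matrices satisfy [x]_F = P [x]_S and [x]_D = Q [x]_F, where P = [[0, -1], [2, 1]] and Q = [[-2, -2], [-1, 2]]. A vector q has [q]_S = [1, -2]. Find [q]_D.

Composing the changes, [q]_D = Q P [q]_S.
Q P = [[-4, 0], [4, 3]]; applying this to [1, -2] gives [-4, -2].

[-4, -2]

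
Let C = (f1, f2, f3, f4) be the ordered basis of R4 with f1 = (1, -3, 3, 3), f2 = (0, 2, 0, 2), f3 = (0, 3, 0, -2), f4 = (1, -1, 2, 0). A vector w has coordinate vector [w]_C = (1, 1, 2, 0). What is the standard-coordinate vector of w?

By definition w = f1 + f2 + 2f3 + 0·f4.
Summing componentwise gives (1, 5, 3, 1).

(1, 5, 3, 1)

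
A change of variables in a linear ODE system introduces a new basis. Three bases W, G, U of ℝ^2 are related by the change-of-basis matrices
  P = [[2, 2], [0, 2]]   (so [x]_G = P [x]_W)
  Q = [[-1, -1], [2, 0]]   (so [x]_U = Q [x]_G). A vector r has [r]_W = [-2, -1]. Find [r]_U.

[8, -12]

Apply P to get G-coordinates [-6, -2], then Q to get U-coordinates.
The result is [r]_U = [8, -12].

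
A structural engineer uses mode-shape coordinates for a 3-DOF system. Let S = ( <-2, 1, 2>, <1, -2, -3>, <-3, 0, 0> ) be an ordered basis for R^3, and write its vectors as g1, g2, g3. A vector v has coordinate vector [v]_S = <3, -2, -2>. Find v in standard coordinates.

<-2, 7, 12>

The coordinates say v = 3g1 - 2g2 - 2g3; adding the scaled basis vectors gives <-2, 7, 12>.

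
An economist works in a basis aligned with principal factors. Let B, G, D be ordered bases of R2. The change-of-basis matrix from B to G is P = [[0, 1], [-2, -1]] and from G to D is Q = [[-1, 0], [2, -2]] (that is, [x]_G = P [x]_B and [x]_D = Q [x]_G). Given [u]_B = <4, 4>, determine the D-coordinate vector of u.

Composing the changes, [u]_D = Q P [u]_B.
Q P = [[0, -1], [4, 4]]; applying this to <4, 4> gives <-4, 32>.

<-4, 32>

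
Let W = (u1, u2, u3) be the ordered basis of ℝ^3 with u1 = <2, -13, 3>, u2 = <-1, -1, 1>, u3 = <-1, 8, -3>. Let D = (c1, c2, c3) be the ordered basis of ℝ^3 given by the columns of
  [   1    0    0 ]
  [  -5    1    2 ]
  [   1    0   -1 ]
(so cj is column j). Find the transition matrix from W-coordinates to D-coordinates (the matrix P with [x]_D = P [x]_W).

[[2, -1, -1], [-1, -2, -1], [-1, -2, 2]]

Take x = uj: its W-coordinates are the j-th standard unit vector, so P e_j — column j of P — equals [uj]_D.
u1 = 2c1 - c2 - c3, giving column 1 = <2, -1, -1>; repeating for each j gives P = [[2, -1, -1], [-1, -2, -1], [-1, -2, 2]].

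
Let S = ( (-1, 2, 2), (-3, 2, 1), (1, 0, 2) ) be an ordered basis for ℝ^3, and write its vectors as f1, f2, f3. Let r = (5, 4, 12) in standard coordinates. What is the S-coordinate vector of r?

We seek scalars with c_1 f1 + ... + c_3 f3 = r; equivalently solve M c = r where the columns of M are f1, ..., f3.
Row-reducing the augmented matrix [M | r] gives c = (4, -2, 3).
Check: 4f1 - 2f2 + 3f3 = (5, 4, 12).

(4, -2, 3)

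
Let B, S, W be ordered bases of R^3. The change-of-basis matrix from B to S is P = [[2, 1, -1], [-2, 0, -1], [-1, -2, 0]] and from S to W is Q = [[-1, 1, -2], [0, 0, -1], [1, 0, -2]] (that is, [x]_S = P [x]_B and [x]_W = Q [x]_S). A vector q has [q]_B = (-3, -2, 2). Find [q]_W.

Composing the changes, [q]_W = Q P [q]_B.
Q P = [[-2, 3, 0], [1, 2, 0], [4, 5, -1]]; applying this to (-3, -2, 2) gives (0, -7, -24).

(0, -7, -24)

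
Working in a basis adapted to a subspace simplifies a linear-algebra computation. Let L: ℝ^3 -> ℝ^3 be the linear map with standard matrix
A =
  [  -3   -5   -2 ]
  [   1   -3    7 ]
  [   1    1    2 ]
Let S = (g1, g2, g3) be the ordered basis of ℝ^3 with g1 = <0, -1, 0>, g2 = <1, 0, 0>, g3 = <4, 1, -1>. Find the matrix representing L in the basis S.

The j-th column of [L]_S is [L(gj)]_S.
L(g1) = A g1 = <5, 3, -1> = -2g1 + g2 + g3, so column 1 is <-2, 1, 1>.
Repeating for g2, g3 and assembling the columns gives [[-2, -2, 3], [1, 1, -3], [1, -1, -3]].

[[-2, -2, 3], [1, 1, -3], [1, -1, -3]]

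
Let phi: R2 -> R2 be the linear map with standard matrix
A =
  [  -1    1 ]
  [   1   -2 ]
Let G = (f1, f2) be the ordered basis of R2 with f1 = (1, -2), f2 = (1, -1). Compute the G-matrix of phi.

The j-th column of [phi]_G is [phi(fj)]_G.
phi(f1) = A f1 = (-3, 5) = -2f1 - f2, so column 1 is (-2, -1).
Repeating for f2 and assembling the columns gives [[-2, -1], [-1, -1]].

[[-2, -1], [-1, -1]]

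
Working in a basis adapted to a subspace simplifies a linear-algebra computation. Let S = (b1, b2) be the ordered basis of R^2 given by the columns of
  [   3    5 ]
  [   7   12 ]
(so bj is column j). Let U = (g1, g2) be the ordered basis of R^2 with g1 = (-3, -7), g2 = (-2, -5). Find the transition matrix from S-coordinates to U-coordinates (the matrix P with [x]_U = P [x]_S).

[[-1, -1], [0, -1]]

Let M have columns bj and N have columns gj. Then for every x, N [x]_U = x = M [x]_S, so P = N^(-1) M.
Since det N = 1, N^(-1) has integer entries; multiplying gives P = [[-1, -1], [0, -1]].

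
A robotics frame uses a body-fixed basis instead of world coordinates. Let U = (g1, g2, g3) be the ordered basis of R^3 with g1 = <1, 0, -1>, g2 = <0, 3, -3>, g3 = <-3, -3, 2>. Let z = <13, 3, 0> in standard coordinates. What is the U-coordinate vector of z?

<1, -3, -4>

[z]_U is the unique c with M c = z, where M has columns g1, ..., g3.
Solving this 3x3 system gives c = (1, -3, -4).
Check: g1 - 3g2 - 4g3 = <13, 3, 0>.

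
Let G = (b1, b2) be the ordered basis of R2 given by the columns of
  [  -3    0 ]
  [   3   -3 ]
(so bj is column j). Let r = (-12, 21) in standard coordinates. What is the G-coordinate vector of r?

[r]_G is the unique c with M c = r, where M has columns b1, b2.
System: -3c_1 + 0c_2 = -12, 3c_1 - 3c_2 = 21; solving gives c_1 = 4, c_2 = -3.
Check: 4b1 - 3b2 = (-12, 21).

(4, -3)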